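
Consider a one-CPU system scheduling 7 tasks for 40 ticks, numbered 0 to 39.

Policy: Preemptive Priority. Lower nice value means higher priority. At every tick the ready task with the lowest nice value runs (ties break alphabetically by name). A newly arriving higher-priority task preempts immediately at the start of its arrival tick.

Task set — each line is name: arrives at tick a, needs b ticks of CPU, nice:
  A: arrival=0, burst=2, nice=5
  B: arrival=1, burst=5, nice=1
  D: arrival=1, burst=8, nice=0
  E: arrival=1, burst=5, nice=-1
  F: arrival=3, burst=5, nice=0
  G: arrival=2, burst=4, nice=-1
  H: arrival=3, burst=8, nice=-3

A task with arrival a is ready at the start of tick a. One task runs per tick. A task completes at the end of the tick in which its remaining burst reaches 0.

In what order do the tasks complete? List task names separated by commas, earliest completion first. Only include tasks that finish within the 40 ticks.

completion order = H, E, G, D, F, B, A

t=0: ready={A} → run A
t=1: ready={A,B,D,E} → run E
t=2: ready={A,B,D,E,G} → run E
t=3: ready={A,B,D,E,F,G,H} → run H
t=4: ready={A,B,D,E,F,G,H} → run H
t=5: ready={A,B,D,E,F,G,H} → run H
t=6: ready={A,B,D,E,F,G,H} → run H
t=7: ready={A,B,D,E,F,G,H} → run H
t=8: ready={A,B,D,E,F,G,H} → run H
t=9: ready={A,B,D,E,F,G,H} → run H
t=10: ready={A,B,D,E,F,G,H} → run H
t=11: ready={A,B,D,E,F,G} → run E
t=12: ready={A,B,D,E,F,G} → run E
t=13: ready={A,B,D,E,F,G} → run E
t=14: ready={A,B,D,F,G} → run G
t=15: ready={A,B,D,F,G} → run G
t=16: ready={A,B,D,F,G} → run G
t=17: ready={A,B,D,F,G} → run G
t=18: ready={A,B,D,F} → run D
t=19: ready={A,B,D,F} → run D
t=20: ready={A,B,D,F} → run D
t=21: ready={A,B,D,F} → run D
t=22: ready={A,B,D,F} → run D
t=23: ready={A,B,D,F} → run D
t=24: ready={A,B,D,F} → run D
t=25: ready={A,B,D,F} → run D
t=26: ready={A,B,F} → run F
t=27: ready={A,B,F} → run F
t=28: ready={A,B,F} → run F
t=29: ready={A,B,F} → run F
t=30: ready={A,B,F} → run F
t=31: ready={A,B} → run B
t=32: ready={A,B} → run B
t=33: ready={A,B} → run B
t=34: ready={A,B} → run B
t=35: ready={A,B} → run B
t=36: ready={A} → run A
t=37: (idle)
t=38: (idle)
t=39: (idle)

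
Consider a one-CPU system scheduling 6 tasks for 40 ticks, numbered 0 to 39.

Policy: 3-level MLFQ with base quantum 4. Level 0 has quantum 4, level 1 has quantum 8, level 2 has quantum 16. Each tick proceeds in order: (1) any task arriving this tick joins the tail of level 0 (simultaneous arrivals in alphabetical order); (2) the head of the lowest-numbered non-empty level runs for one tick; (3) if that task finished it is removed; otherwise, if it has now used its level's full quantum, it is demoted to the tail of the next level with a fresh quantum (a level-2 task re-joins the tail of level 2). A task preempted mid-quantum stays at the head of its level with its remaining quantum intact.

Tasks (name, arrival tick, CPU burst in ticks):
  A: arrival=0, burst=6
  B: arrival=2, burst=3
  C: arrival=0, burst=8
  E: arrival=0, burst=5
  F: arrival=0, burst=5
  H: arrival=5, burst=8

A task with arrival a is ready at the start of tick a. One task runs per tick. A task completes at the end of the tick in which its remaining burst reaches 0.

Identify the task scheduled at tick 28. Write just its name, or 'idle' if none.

running at tick 28 = C

t=0: L0/L1/L2 = ACEF/-/- → run A
t=1: L0/L1/L2 = ACEF/-/- → run A
t=2: L0/L1/L2 = ACEFB/-/- → run A
t=3: L0/L1/L2 = ACEFB/-/- → run A
t=4: L0/L1/L2 = CEFB/A/- → run C
t=5: L0/L1/L2 = CEFBH/A/- → run C
t=6: L0/L1/L2 = CEFBH/A/- → run C
t=7: L0/L1/L2 = CEFBH/A/- → run C
t=8: L0/L1/L2 = EFBH/AC/- → run E
t=9: L0/L1/L2 = EFBH/AC/- → run E
t=10: L0/L1/L2 = EFBH/AC/- → run E
t=11: L0/L1/L2 = EFBH/AC/- → run E
t=12: L0/L1/L2 = FBH/ACE/- → run F
t=13: L0/L1/L2 = FBH/ACE/- → run F
t=14: L0/L1/L2 = FBH/ACE/- → run F
t=15: L0/L1/L2 = FBH/ACE/- → run F
t=16: L0/L1/L2 = BH/ACEF/- → run B
t=17: L0/L1/L2 = BH/ACEF/- → run B
t=18: L0/L1/L2 = BH/ACEF/- → run B
t=19: L0/L1/L2 = H/ACEF/- → run H
t=20: L0/L1/L2 = H/ACEF/- → run H
t=21: L0/L1/L2 = H/ACEF/- → run H
t=22: L0/L1/L2 = H/ACEF/- → run H
t=23: L0/L1/L2 = -/ACEFH/- → run A
t=24: L0/L1/L2 = -/ACEFH/- → run A
t=25: L0/L1/L2 = -/CEFH/- → run C
t=26: L0/L1/L2 = -/CEFH/- → run C
t=27: L0/L1/L2 = -/CEFH/- → run C
t=28: L0/L1/L2 = -/CEFH/- → run C
t=29: L0/L1/L2 = -/EFH/- → run E
t=30: L0/L1/L2 = -/FH/- → run F
t=31: L0/L1/L2 = -/H/- → run H
t=32: L0/L1/L2 = -/H/- → run H
t=33: L0/L1/L2 = -/H/- → run H
t=34: L0/L1/L2 = -/H/- → run H
t=35: (idle)
t=36: (idle)
t=37: (idle)
t=38: (idle)
t=39: (idle)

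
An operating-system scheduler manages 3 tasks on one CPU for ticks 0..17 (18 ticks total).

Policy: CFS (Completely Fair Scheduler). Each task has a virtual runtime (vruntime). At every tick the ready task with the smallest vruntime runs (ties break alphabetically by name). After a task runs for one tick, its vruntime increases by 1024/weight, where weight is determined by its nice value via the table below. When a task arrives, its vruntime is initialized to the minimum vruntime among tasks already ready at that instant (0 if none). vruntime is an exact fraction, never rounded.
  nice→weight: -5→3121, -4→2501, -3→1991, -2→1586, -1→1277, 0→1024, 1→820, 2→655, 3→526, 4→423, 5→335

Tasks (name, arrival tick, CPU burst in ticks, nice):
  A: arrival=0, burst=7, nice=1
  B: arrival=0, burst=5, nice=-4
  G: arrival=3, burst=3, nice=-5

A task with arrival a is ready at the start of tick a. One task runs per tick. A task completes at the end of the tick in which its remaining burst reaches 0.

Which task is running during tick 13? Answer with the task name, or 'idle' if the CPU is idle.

running at tick 13 = A

t=0: vr[A=0 B=0] → run A
t=1: vr[A=256/205 B=0] → run B
t=2: vr[A=256/205 B=1024/2501] → run B
t=3: vr[A=256/205 B=2048/2501 G=2048/2501] → run B
t=4: vr[A=256/205 B=3072/2501 G=2048/2501] → run G
t=5: vr[A=256/205 B=3072/2501 G=8952832/7805621] → run G
t=6: vr[A=256/205 B=3072/2501 G=11513856/7805621] → run B
t=7: vr[A=256/205 B=4096/2501 G=11513856/7805621] → run A
t=8: vr[A=512/205 B=4096/2501 G=11513856/7805621] → run G
t=9: vr[A=512/205 B=4096/2501] → run B
t=10: vr[A=512/205] → run A
t=11: vr[A=768/205] → run A
t=12: vr[A=1024/205] → run A
t=13: vr[A=256/41] → run A
t=14: vr[A=1536/205] → run A
t=15: (idle)
t=16: (idle)
t=17: (idle)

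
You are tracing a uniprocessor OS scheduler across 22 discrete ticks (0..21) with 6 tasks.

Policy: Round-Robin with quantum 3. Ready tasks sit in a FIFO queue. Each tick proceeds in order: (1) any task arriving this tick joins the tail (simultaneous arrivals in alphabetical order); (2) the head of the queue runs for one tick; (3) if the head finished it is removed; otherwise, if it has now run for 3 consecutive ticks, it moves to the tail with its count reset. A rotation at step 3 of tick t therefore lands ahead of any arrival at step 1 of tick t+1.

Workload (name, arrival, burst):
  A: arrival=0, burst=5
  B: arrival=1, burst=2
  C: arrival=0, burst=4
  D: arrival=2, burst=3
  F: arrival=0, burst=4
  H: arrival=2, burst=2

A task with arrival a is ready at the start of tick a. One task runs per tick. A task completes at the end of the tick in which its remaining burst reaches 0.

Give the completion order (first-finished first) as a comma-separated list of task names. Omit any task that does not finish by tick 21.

t=0: queue=[A,C,F] q_used=0 → run A
t=1: queue=[A,C,F,B] q_used=1 → run A
t=2: queue=[A,C,F,B,D,H] q_used=2 → run A
t=3: queue=[C,F,B,D,H,A] q_used=0 → run C
t=4: queue=[C,F,B,D,H,A] q_used=1 → run C
t=5: queue=[C,F,B,D,H,A] q_used=2 → run C
t=6: queue=[F,B,D,H,A,C] q_used=0 → run F
t=7: queue=[F,B,D,H,A,C] q_used=1 → run F
t=8: queue=[F,B,D,H,A,C] q_used=2 → run F
t=9: queue=[B,D,H,A,C,F] q_used=0 → run B
t=10: queue=[B,D,H,A,C,F] q_used=1 → run B
t=11: queue=[D,H,A,C,F] q_used=0 → run D
t=12: queue=[D,H,A,C,F] q_used=1 → run D
t=13: queue=[D,H,A,C,F] q_used=2 → run D
t=14: queue=[H,A,C,F] q_used=0 → run H
t=15: queue=[H,A,C,F] q_used=1 → run H
t=16: queue=[A,C,F] q_used=0 → run A
t=17: queue=[A,C,F] q_used=1 → run A
t=18: queue=[C,F] q_used=0 → run C
t=19: queue=[F] q_used=0 → run F
t=20: (idle)
t=21: (idle)

completion order = B, D, H, A, C, F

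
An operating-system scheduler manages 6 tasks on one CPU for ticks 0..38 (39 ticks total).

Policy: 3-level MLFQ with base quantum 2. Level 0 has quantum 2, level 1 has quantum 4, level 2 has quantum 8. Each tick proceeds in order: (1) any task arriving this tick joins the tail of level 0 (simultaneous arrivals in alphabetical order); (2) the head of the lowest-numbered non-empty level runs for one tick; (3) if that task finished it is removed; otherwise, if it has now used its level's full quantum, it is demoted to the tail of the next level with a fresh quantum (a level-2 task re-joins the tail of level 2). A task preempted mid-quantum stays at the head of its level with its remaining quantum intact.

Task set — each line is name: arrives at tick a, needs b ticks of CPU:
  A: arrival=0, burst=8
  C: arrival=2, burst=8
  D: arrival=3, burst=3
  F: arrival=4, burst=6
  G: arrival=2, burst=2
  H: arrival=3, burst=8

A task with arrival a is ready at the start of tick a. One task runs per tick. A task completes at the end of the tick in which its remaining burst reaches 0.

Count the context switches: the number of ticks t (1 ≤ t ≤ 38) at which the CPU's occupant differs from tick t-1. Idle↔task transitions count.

context switches = 14

t=0: L0/L1/L2 = A/-/- → run A
t=1: L0/L1/L2 = A/-/- → run A
t=2: L0/L1/L2 = CG/A/- → run C
t=3: L0/L1/L2 = CGDH/A/- → run C
t=4: L0/L1/L2 = GDHF/AC/- → run G
t=5: L0/L1/L2 = GDHF/AC/- → run G
t=6: L0/L1/L2 = DHF/AC/- → run D
t=7: L0/L1/L2 = DHF/AC/- → run D
t=8: L0/L1/L2 = HF/ACD/- → run H
t=9: L0/L1/L2 = HF/ACD/- → run H
t=10: L0/L1/L2 = F/ACDH/- → run F
t=11: L0/L1/L2 = F/ACDH/- → run F
t=12: L0/L1/L2 = -/ACDHF/- → run A
t=13: L0/L1/L2 = -/ACDHF/- → run A
t=14: L0/L1/L2 = -/ACDHF/- → run A
t=15: L0/L1/L2 = -/ACDHF/- → run A
t=16: L0/L1/L2 = -/CDHF/A → run C
t=17: L0/L1/L2 = -/CDHF/A → run C
t=18: L0/L1/L2 = -/CDHF/A → run C
t=19: L0/L1/L2 = -/CDHF/A → run C
t=20: L0/L1/L2 = -/DHF/AC → run D
t=21: L0/L1/L2 = -/HF/AC → run H
t=22: L0/L1/L2 = -/HF/AC → run H
t=23: L0/L1/L2 = -/HF/AC → run H
t=24: L0/L1/L2 = -/HF/AC → run H
t=25: L0/L1/L2 = -/F/ACH → run F
t=26: L0/L1/L2 = -/F/ACH → run F
t=27: L0/L1/L2 = -/F/ACH → run F
t=28: L0/L1/L2 = -/F/ACH → run F
t=29: L0/L1/L2 = -/-/ACH → run A
t=30: L0/L1/L2 = -/-/ACH → run A
t=31: L0/L1/L2 = -/-/CH → run C
t=32: L0/L1/L2 = -/-/CH → run C
t=33: L0/L1/L2 = -/-/H → run H
t=34: L0/L1/L2 = -/-/H → run H
t=35: (idle)
t=36: (idle)
t=37: (idle)
t=38: (idle)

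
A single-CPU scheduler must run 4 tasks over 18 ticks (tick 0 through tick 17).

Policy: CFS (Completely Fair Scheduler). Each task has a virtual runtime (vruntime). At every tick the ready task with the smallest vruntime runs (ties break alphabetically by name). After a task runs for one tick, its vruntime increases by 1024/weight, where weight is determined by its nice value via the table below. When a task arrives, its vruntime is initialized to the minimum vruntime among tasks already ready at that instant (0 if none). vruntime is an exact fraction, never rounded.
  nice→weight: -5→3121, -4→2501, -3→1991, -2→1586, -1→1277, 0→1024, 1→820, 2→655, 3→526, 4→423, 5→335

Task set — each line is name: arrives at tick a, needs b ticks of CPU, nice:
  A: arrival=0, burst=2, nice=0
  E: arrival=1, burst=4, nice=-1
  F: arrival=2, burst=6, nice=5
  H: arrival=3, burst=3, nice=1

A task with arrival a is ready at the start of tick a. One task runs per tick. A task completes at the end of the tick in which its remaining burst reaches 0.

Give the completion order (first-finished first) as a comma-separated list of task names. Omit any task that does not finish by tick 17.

t=0: vr[A=0] → run A
t=1: vr[A=1 E=1] → run A
t=2: vr[E=1 F=1] → run E
t=3: vr[E=2301/1277 F=1 H=1] → run F
t=4: vr[E=2301/1277 F=1359/335 H=1] → run H
t=5: vr[E=2301/1277 F=1359/335 H=461/205] → run E
t=6: vr[E=3325/1277 F=1359/335 H=461/205] → run H
t=7: vr[E=3325/1277 F=1359/335 H=717/205] → run E
t=8: vr[E=4349/1277 F=1359/335 H=717/205] → run E
t=9: vr[F=1359/335 H=717/205] → run H
t=10: vr[F=1359/335] → run F
t=11: vr[F=2383/335] → run F
t=12: vr[F=3407/335] → run F
t=13: vr[F=4431/335] → run F
t=14: vr[F=1091/67] → run F
t=15: (idle)
t=16: (idle)
t=17: (idle)

completion order = A, E, H, F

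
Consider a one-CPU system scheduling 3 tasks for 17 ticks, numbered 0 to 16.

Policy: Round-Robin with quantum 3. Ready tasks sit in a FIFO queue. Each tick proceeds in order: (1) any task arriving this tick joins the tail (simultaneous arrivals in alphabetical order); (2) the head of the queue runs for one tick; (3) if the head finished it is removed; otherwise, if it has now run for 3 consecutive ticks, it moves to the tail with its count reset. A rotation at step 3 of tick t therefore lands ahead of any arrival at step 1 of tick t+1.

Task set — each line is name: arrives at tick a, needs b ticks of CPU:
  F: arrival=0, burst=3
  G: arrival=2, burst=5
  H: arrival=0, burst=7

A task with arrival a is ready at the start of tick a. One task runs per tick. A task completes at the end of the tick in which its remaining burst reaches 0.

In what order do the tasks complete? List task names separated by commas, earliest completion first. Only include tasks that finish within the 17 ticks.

completion order = F, G, H

t=0: queue=[F,H] q_used=0 → run F
t=1: queue=[F,H] q_used=1 → run F
t=2: queue=[F,H,G] q_used=2 → run F
t=3: queue=[H,G] q_used=0 → run H
t=4: queue=[H,G] q_used=1 → run H
t=5: queue=[H,G] q_used=2 → run H
t=6: queue=[G,H] q_used=0 → run G
t=7: queue=[G,H] q_used=1 → run G
t=8: queue=[G,H] q_used=2 → run G
t=9: queue=[H,G] q_used=0 → run H
t=10: queue=[H,G] q_used=1 → run H
t=11: queue=[H,G] q_used=2 → run H
t=12: queue=[G,H] q_used=0 → run G
t=13: queue=[G,H] q_used=1 → run G
t=14: queue=[H] q_used=0 → run H
t=15: (idle)
t=16: (idle)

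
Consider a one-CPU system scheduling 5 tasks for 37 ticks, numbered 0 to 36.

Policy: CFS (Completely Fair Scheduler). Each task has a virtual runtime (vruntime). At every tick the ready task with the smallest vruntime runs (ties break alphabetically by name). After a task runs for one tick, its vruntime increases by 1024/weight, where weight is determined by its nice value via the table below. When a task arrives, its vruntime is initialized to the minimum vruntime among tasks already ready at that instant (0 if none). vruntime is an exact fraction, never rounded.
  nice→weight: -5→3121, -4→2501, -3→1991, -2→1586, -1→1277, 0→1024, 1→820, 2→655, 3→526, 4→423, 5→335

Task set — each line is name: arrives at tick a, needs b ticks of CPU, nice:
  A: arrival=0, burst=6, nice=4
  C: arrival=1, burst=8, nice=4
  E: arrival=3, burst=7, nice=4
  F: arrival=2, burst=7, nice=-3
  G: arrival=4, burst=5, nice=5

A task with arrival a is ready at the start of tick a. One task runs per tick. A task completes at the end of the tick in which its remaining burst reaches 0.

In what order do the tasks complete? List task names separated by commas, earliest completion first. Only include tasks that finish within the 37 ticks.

t=0: vr[A=0] → run A
t=1: vr[A=1024/423 C=1024/423] → run A
t=2: vr[A=2048/423 C=1024/423 F=1024/423] → run C
t=3: vr[A=2048/423 C=2048/423 E=1024/423 F=1024/423] → run E
t=4: vr[A=2048/423 C=2048/423 E=2048/423 F=1024/423 G=1024/423] → run F
t=5: vr[A=2048/423 C=2048/423 E=2048/423 F=2471936/842193 G=1024/423] → run G
t=6: vr[A=2048/423 C=2048/423 E=2048/423 F=2471936/842193 G=776192/141705] → run F
t=7: vr[A=2048/423 C=2048/423 E=2048/423 F=2905088/842193 G=776192/141705] → run F
t=8: vr[A=2048/423 C=2048/423 E=2048/423 F=3338240/842193 G=776192/141705] → run F
t=9: vr[A=2048/423 C=2048/423 E=2048/423 F=3771392/842193 G=776192/141705] → run F
t=10: vr[A=2048/423 C=2048/423 E=2048/423 F=4204544/842193 G=776192/141705] → run A
t=11: vr[A=1024/141 C=2048/423 E=2048/423 F=4204544/842193 G=776192/141705] → run C
t=12: vr[A=1024/141 C=1024/141 E=2048/423 F=4204544/842193 G=776192/141705] → run E
t=13: vr[A=1024/141 C=1024/141 E=1024/141 F=4204544/842193 G=776192/141705] → run F
t=14: vr[A=1024/141 C=1024/141 E=1024/141 F=4637696/842193 G=776192/141705] → run G
t=15: vr[A=1024/141 C=1024/141 E=1024/141 F=4637696/842193 G=1209344/141705] → run F
t=16: vr[A=1024/141 C=1024/141 E=1024/141 G=1209344/141705] → run A
t=17: vr[A=4096/423 C=1024/141 E=1024/141 G=1209344/141705] → run C
t=18: vr[A=4096/423 C=4096/423 E=1024/141 G=1209344/141705] → run E
t=19: vr[A=4096/423 C=4096/423 E=4096/423 G=1209344/141705] → run G
t=20: vr[A=4096/423 C=4096/423 E=4096/423 G=1642496/141705] → run A
t=21: vr[A=5120/423 C=4096/423 E=4096/423 G=1642496/141705] → run C
t=22: vr[A=5120/423 C=5120/423 E=4096/423 G=1642496/141705] → run E
t=23: vr[A=5120/423 C=5120/423 E=5120/423 G=1642496/141705] → run G
t=24: vr[A=5120/423 C=5120/423 E=5120/423 G=2075648/141705] → run A
t=25: vr[C=5120/423 E=5120/423 G=2075648/141705] → run C
t=26: vr[C=2048/141 E=5120/423 G=2075648/141705] → run E
t=27: vr[C=2048/141 E=2048/141 G=2075648/141705] → run C
t=28: vr[C=7168/423 E=2048/141 G=2075648/141705] → run E
t=29: vr[C=7168/423 E=7168/423 G=2075648/141705] → run G
t=30: vr[C=7168/423 E=7168/423] → run C
t=31: vr[C=8192/423 E=7168/423] → run E
t=32: vr[C=8192/423] → run C
t=33: (idle)
t=34: (idle)
t=35: (idle)
t=36: (idle)

completion order = F, A, G, E, C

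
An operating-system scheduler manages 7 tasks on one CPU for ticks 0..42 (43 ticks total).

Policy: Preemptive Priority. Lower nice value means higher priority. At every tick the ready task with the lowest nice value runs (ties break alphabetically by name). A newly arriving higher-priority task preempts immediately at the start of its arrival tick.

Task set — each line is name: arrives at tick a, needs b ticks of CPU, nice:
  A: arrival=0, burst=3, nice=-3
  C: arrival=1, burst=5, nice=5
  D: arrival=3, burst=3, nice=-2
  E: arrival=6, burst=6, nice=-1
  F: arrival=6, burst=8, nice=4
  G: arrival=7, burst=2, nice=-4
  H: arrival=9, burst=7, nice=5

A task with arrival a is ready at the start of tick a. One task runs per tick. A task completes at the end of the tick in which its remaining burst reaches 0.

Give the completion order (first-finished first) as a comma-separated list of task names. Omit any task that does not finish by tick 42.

completion order = A, D, G, E, F, C, H

t=0: ready={A} → run A
t=1: ready={A,C} → run A
t=2: ready={A,C} → run A
t=3: ready={C,D} → run D
t=4: ready={C,D} → run D
t=5: ready={C,D} → run D
t=6: ready={C,E,F} → run E
t=7: ready={C,E,F,G} → run G
t=8: ready={C,E,F,G} → run G
t=9: ready={C,E,F,H} → run E
t=10: ready={C,E,F,H} → run E
t=11: ready={C,E,F,H} → run E
t=12: ready={C,E,F,H} → run E
t=13: ready={C,E,F,H} → run E
t=14: ready={C,F,H} → run F
t=15: ready={C,F,H} → run F
t=16: ready={C,F,H} → run F
t=17: ready={C,F,H} → run F
t=18: ready={C,F,H} → run F
t=19: ready={C,F,H} → run F
t=20: ready={C,F,H} → run F
t=21: ready={C,F,H} → run F
t=22: ready={C,H} → run C
t=23: ready={C,H} → run C
t=24: ready={C,H} → run C
t=25: ready={C,H} → run C
t=26: ready={C,H} → run C
t=27: ready={H} → run H
t=28: ready={H} → run H
t=29: ready={H} → run H
t=30: ready={H} → run H
t=31: ready={H} → run H
t=32: ready={H} → run H
t=33: ready={H} → run H
t=34: (idle)
t=35: (idle)
t=36: (idle)
t=37: (idle)
t=38: (idle)
t=39: (idle)
t=40: (idle)
t=41: (idle)
t=42: (idle)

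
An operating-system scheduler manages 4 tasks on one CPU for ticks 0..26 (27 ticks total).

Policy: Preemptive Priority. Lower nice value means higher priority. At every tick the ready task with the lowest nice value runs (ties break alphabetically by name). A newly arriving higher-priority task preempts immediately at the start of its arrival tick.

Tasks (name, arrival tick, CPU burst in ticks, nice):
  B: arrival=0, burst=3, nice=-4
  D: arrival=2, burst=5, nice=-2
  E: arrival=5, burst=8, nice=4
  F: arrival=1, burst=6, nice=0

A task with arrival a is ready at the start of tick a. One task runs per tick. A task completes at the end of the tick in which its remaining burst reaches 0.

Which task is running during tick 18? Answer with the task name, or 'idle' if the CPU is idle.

t=0: ready={B} → run B
t=1: ready={B,F} → run B
t=2: ready={B,D,F} → run B
t=3: ready={D,F} → run D
t=4: ready={D,F} → run D
t=5: ready={D,E,F} → run D
t=6: ready={D,E,F} → run D
t=7: ready={D,E,F} → run D
t=8: ready={E,F} → run F
t=9: ready={E,F} → run F
t=10: ready={E,F} → run F
t=11: ready={E,F} → run F
t=12: ready={E,F} → run F
t=13: ready={E,F} → run F
t=14: ready={E} → run E
t=15: ready={E} → run E
t=16: ready={E} → run E
t=17: ready={E} → run E
t=18: ready={E} → run E
t=19: ready={E} → run E
t=20: ready={E} → run E
t=21: ready={E} → run E
t=22: (idle)
t=23: (idle)
t=24: (idle)
t=25: (idle)
t=26: (idle)

running at tick 18 = E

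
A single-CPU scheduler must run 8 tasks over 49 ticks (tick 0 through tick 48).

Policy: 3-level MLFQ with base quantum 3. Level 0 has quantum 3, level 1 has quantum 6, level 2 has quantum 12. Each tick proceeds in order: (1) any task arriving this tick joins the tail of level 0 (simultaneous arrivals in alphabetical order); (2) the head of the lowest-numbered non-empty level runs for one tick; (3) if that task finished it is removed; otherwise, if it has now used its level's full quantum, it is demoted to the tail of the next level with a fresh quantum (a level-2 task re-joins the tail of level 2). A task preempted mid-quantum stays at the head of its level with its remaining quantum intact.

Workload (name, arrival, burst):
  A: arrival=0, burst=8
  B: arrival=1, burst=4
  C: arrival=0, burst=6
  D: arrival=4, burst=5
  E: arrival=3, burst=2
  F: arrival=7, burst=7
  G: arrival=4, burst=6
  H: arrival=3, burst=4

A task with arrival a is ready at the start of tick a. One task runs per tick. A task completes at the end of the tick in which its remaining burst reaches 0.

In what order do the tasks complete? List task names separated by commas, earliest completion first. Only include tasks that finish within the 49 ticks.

t=0: L0/L1/L2 = AC/-/- → run A
t=1: L0/L1/L2 = ACB/-/- → run A
t=2: L0/L1/L2 = ACB/-/- → run A
t=3: L0/L1/L2 = CBEH/A/- → run C
t=4: L0/L1/L2 = CBEHDG/A/- → run C
t=5: L0/L1/L2 = CBEHDG/A/- → run C
t=6: L0/L1/L2 = BEHDG/AC/- → run B
t=7: L0/L1/L2 = BEHDGF/AC/- → run B
t=8: L0/L1/L2 = BEHDGF/AC/- → run B
t=9: L0/L1/L2 = EHDGF/ACB/- → run E
t=10: L0/L1/L2 = EHDGF/ACB/- → run E
t=11: L0/L1/L2 = HDGF/ACB/- → run H
t=12: L0/L1/L2 = HDGF/ACB/- → run H
t=13: L0/L1/L2 = HDGF/ACB/- → run H
t=14: L0/L1/L2 = DGF/ACBH/- → run D
t=15: L0/L1/L2 = DGF/ACBH/- → run D
t=16: L0/L1/L2 = DGF/ACBH/- → run D
t=17: L0/L1/L2 = GF/ACBHD/- → run G
t=18: L0/L1/L2 = GF/ACBHD/- → run G
t=19: L0/L1/L2 = GF/ACBHD/- → run G
t=20: L0/L1/L2 = F/ACBHDG/- → run F
t=21: L0/L1/L2 = F/ACBHDG/- → run F
t=22: L0/L1/L2 = F/ACBHDG/- → run F
t=23: L0/L1/L2 = -/ACBHDGF/- → run A
t=24: L0/L1/L2 = -/ACBHDGF/- → run A
t=25: L0/L1/L2 = -/ACBHDGF/- → run A
t=26: L0/L1/L2 = -/ACBHDGF/- → run A
t=27: L0/L1/L2 = -/ACBHDGF/- → run A
t=28: L0/L1/L2 = -/CBHDGF/- → run C
t=29: L0/L1/L2 = -/CBHDGF/- → run C
t=30: L0/L1/L2 = -/CBHDGF/- → run C
t=31: L0/L1/L2 = -/BHDGF/- → run B
t=32: L0/L1/L2 = -/HDGF/- → run H
t=33: L0/L1/L2 = -/DGF/- → run D
t=34: L0/L1/L2 = -/DGF/- → run D
t=35: L0/L1/L2 = -/GF/- → run G
t=36: L0/L1/L2 = -/GF/- → run G
t=37: L0/L1/L2 = -/GF/- → run G
t=38: L0/L1/L2 = -/F/- → run F
t=39: L0/L1/L2 = -/F/- → run F
t=40: L0/L1/L2 = -/F/- → run F
t=41: L0/L1/L2 = -/F/- → run F
t=42: (idle)
t=43: (idle)
t=44: (idle)
t=45: (idle)
t=46: (idle)
t=47: (idle)
t=48: (idle)

completion order = E, A, C, B, H, D, G, F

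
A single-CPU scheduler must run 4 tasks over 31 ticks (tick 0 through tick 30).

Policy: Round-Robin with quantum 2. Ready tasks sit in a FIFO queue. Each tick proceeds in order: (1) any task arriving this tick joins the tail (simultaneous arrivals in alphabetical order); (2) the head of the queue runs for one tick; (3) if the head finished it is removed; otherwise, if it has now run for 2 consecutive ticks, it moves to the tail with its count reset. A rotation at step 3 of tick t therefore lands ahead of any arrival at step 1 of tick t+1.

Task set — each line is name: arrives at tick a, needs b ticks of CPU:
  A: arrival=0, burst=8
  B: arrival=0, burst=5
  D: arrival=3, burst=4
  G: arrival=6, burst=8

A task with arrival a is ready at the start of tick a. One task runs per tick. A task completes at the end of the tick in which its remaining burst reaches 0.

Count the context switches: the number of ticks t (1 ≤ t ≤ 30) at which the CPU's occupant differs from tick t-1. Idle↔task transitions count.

t=0: queue=[A,B] q_used=0 → run A
t=1: queue=[A,B] q_used=1 → run A
t=2: queue=[B,A] q_used=0 → run B
t=3: queue=[B,A,D] q_used=1 → run B
t=4: queue=[A,D,B] q_used=0 → run A
t=5: queue=[A,D,B] q_used=1 → run A
t=6: queue=[D,B,A,G] q_used=0 → run D
t=7: queue=[D,B,A,G] q_used=1 → run D
t=8: queue=[B,A,G,D] q_used=0 → run B
t=9: queue=[B,A,G,D] q_used=1 → run B
t=10: queue=[A,G,D,B] q_used=0 → run A
t=11: queue=[A,G,D,B] q_used=1 → run A
t=12: queue=[G,D,B,A] q_used=0 → run G
t=13: queue=[G,D,B,A] q_used=1 → run G
t=14: queue=[D,B,A,G] q_used=0 → run D
t=15: queue=[D,B,A,G] q_used=1 → run D
t=16: queue=[B,A,G] q_used=0 → run B
t=17: queue=[A,G] q_used=0 → run A
t=18: queue=[A,G] q_used=1 → run A
t=19: queue=[G] q_used=0 → run G
t=20: queue=[G] q_used=1 → run G
t=21: queue=[G] q_used=0 → run G
t=22: queue=[G] q_used=1 → run G
t=23: queue=[G] q_used=0 → run G
t=24: queue=[G] q_used=1 → run G
t=25: (idle)
t=26: (idle)
t=27: (idle)
t=28: (idle)
t=29: (idle)
t=30: (idle)

context switches = 11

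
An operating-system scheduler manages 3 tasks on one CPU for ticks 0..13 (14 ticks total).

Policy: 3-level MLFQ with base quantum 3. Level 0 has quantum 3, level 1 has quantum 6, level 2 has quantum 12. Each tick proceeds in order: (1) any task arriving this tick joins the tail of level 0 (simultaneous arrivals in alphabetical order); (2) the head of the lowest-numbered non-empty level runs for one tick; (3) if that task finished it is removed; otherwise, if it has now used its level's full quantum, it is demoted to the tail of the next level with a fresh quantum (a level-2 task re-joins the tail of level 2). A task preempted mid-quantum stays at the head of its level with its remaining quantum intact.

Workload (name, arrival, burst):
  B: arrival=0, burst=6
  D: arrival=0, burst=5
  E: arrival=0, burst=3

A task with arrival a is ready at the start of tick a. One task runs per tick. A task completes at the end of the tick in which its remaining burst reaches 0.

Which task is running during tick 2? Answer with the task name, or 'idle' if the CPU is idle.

running at tick 2 = B

t=0: L0/L1/L2 = BDE/-/- → run B
t=1: L0/L1/L2 = BDE/-/- → run B
t=2: L0/L1/L2 = BDE/-/- → run B
t=3: L0/L1/L2 = DE/B/- → run D
t=4: L0/L1/L2 = DE/B/- → run D
t=5: L0/L1/L2 = DE/B/- → run D
t=6: L0/L1/L2 = E/BD/- → run E
t=7: L0/L1/L2 = E/BD/- → run E
t=8: L0/L1/L2 = E/BD/- → run E
t=9: L0/L1/L2 = -/BD/- → run B
t=10: L0/L1/L2 = -/BD/- → run B
t=11: L0/L1/L2 = -/BD/- → run B
t=12: L0/L1/L2 = -/D/- → run D
t=13: L0/L1/L2 = -/D/- → run D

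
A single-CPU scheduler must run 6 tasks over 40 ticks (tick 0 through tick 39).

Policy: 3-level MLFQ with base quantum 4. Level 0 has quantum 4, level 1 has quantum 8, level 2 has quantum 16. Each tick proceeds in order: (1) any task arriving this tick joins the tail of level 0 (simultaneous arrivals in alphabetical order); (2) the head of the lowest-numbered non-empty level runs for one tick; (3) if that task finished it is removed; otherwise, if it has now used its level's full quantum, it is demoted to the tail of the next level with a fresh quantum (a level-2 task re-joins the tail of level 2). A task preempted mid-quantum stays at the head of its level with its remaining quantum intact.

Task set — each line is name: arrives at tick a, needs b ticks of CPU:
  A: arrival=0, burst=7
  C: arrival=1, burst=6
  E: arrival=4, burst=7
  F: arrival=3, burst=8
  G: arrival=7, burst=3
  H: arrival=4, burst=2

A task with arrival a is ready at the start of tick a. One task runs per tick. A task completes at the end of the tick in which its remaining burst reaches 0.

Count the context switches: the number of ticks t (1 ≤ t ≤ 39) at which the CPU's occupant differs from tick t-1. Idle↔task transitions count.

t=0: L0/L1/L2 = A/-/- → run A
t=1: L0/L1/L2 = AC/-/- → run A
t=2: L0/L1/L2 = AC/-/- → run A
t=3: L0/L1/L2 = ACF/-/- → run A
t=4: L0/L1/L2 = CFEH/A/- → run C
t=5: L0/L1/L2 = CFEH/A/- → run C
t=6: L0/L1/L2 = CFEH/A/- → run C
t=7: L0/L1/L2 = CFEHG/A/- → run C
t=8: L0/L1/L2 = FEHG/AC/- → run F
t=9: L0/L1/L2 = FEHG/AC/- → run F
t=10: L0/L1/L2 = FEHG/AC/- → run F
t=11: L0/L1/L2 = FEHG/AC/- → run F
t=12: L0/L1/L2 = EHG/ACF/- → run E
t=13: L0/L1/L2 = EHG/ACF/- → run E
t=14: L0/L1/L2 = EHG/ACF/- → run E
t=15: L0/L1/L2 = EHG/ACF/- → run E
t=16: L0/L1/L2 = HG/ACFE/- → run H
t=17: L0/L1/L2 = HG/ACFE/- → run H
t=18: L0/L1/L2 = G/ACFE/- → run G
t=19: L0/L1/L2 = G/ACFE/- → run G
t=20: L0/L1/L2 = G/ACFE/- → run G
t=21: L0/L1/L2 = -/ACFE/- → run A
t=22: L0/L1/L2 = -/ACFE/- → run A
t=23: L0/L1/L2 = -/ACFE/- → run A
t=24: L0/L1/L2 = -/CFE/- → run C
t=25: L0/L1/L2 = -/CFE/- → run C
t=26: L0/L1/L2 = -/FE/- → run F
t=27: L0/L1/L2 = -/FE/- → run F
t=28: L0/L1/L2 = -/FE/- → run F
t=29: L0/L1/L2 = -/FE/- → run F
t=30: L0/L1/L2 = -/E/- → run E
t=31: L0/L1/L2 = -/E/- → run E
t=32: L0/L1/L2 = -/E/- → run E
t=33: (idle)
t=34: (idle)
t=35: (idle)
t=36: (idle)
t=37: (idle)
t=38: (idle)
t=39: (idle)

context switches = 10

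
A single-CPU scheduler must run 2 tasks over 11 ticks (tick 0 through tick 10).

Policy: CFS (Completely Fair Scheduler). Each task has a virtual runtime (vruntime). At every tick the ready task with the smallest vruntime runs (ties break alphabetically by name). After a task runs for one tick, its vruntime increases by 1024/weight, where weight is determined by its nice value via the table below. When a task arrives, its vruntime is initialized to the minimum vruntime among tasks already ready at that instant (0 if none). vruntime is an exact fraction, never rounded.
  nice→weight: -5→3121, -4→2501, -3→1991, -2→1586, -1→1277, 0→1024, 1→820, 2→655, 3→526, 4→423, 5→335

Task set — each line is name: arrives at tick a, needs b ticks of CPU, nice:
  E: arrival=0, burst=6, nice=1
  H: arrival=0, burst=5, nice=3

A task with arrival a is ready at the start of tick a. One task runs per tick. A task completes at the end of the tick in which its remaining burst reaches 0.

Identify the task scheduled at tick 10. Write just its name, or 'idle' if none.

running at tick 10 = H

t=0: vr[E=0 H=0] → run E
t=1: vr[E=256/205 H=0] → run H
t=2: vr[E=256/205 H=512/263] → run E
t=3: vr[E=512/205 H=512/263] → run H
t=4: vr[E=512/205 H=1024/263] → run E
t=5: vr[E=768/205 H=1024/263] → run E
t=6: vr[E=1024/205 H=1024/263] → run H
t=7: vr[E=1024/205 H=1536/263] → run E
t=8: vr[E=256/41 H=1536/263] → run H
t=9: vr[E=256/41 H=2048/263] → run E
t=10: vr[H=2048/263] → run H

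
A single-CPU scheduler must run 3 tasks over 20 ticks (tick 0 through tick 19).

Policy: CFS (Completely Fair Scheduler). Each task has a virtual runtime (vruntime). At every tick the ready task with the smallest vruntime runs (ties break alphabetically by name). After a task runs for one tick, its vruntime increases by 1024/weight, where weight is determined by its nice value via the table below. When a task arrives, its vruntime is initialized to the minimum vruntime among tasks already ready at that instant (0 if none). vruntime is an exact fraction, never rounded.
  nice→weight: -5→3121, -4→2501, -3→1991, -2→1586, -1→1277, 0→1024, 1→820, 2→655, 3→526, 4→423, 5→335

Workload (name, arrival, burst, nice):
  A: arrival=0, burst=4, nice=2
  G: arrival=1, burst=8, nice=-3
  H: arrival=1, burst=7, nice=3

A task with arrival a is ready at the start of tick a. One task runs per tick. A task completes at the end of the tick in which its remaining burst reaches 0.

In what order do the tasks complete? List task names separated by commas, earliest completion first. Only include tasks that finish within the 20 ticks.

t=0: vr[A=0] → run A
t=1: vr[A=1024/655 G=1024/655 H=1024/655] → run A
t=2: vr[A=2048/655 G=1024/655 H=1024/655] → run G
t=3: vr[A=2048/655 G=2709504/1304105 H=1024/655] → run H
t=4: vr[A=2048/655 G=2709504/1304105 H=604672/172265] → run G
t=5: vr[A=2048/655 G=3380224/1304105 H=604672/172265] → run G
t=6: vr[A=2048/655 G=4050944/1304105 H=604672/172265] → run G
t=7: vr[A=2048/655 G=4721664/1304105 H=604672/172265] → run A
t=8: vr[A=3072/655 G=4721664/1304105 H=604672/172265] → run H
t=9: vr[A=3072/655 G=4721664/1304105 H=940032/172265] → run G
t=10: vr[A=3072/655 G=5392384/1304105 H=940032/172265] → run G
t=11: vr[A=3072/655 G=6063104/1304105 H=940032/172265] → run G
t=12: vr[A=3072/655 G=6733824/1304105 H=940032/172265] → run A
t=13: vr[G=6733824/1304105 H=940032/172265] → run G
t=14: vr[H=940032/172265] → run H
t=15: vr[H=1275392/172265] → run H
t=16: vr[H=1610752/172265] → run H
t=17: vr[H=1946112/172265] → run H
t=18: vr[H=2281472/172265] → run H
t=19: (idle)

completion order = A, G, H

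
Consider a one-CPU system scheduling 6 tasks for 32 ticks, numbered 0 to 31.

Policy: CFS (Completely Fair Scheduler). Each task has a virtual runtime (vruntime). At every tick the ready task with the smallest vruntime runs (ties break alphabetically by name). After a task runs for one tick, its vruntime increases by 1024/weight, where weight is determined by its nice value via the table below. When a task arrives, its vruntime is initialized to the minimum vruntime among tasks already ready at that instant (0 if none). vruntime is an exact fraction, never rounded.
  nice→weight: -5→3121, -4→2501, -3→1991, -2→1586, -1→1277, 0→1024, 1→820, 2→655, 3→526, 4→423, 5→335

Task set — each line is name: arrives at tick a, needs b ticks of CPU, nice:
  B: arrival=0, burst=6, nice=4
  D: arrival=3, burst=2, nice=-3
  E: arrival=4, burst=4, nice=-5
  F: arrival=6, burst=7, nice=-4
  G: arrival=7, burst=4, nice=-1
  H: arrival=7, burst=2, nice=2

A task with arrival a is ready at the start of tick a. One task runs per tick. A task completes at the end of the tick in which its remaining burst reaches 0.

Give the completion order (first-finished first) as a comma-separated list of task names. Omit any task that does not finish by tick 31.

t=0: vr[B=0] → run B
t=1: vr[B=1024/423] → run B
t=2: vr[B=2048/423] → run B
t=3: vr[B=1024/141 D=1024/141] → run B
t=4: vr[B=4096/423 D=1024/141 E=1024/141] → run D
t=5: vr[B=4096/423 D=2183168/280731 E=1024/141] → run E
t=6: vr[B=4096/423 D=2183168/280731 E=3340288/440061 F=3340288/440061] → run E
t=7: vr[B=4096/423 D=2183168/280731 E=3484672/440061 F=3340288/440061 G=3340288/440061 H=3340288/440061] → run F
t=8: vr[B=4096/423 D=2183168/280731 E=3484672/440061 F=8804682752/1100592561 G=3340288/440061 H=3340288/440061] → run G
t=9: vr[B=4096/423 D=2183168/280731 E=3484672/440061 F=8804682752/1100592561 G=4716170240/561957897 H=3340288/440061] → run H
t=10: vr[B=4096/423 D=2183168/280731 E=3484672/440061 F=8804682752/1100592561 G=4716170240/561957897 H=2638511104/288239955] → run D
t=11: vr[B=4096/423 E=3484672/440061 F=8804682752/1100592561 G=4716170240/561957897 H=2638511104/288239955] → run E
t=12: vr[B=4096/423 E=3629056/440061 F=8804682752/1100592561 G=4716170240/561957897 H=2638511104/288239955] → run F
t=13: vr[B=4096/423 E=3629056/440061 F=9255305216/1100592561 G=4716170240/561957897 H=2638511104/288239955] → run E
t=14: vr[B=4096/423 F=9255305216/1100592561 G=4716170240/561957897 H=2638511104/288239955] → run G
t=15: vr[B=4096/423 F=9255305216/1100592561 G=5166792704/561957897 H=2638511104/288239955] → run F
t=16: vr[B=4096/423 F=9705927680/1100592561 G=5166792704/561957897 H=2638511104/288239955] → run F
t=17: vr[B=4096/423 F=10156550144/1100592561 G=5166792704/561957897 H=2638511104/288239955] → run H
t=18: vr[B=4096/423 F=10156550144/1100592561 G=5166792704/561957897] → run G
t=19: vr[B=4096/423 F=10156550144/1100592561 G=5617415168/561957897] → run F
t=20: vr[B=4096/423 F=10607172608/1100592561 G=5617415168/561957897] → run F
t=21: vr[B=4096/423 F=11057795072/1100592561 G=5617415168/561957897] → run B
t=22: vr[B=5120/423 F=11057795072/1100592561 G=5617415168/561957897] → run G
t=23: vr[B=5120/423 F=11057795072/1100592561] → run F
t=24: vr[B=5120/423] → run B
t=25: (idle)
t=26: (idle)
t=27: (idle)
t=28: (idle)
t=29: (idle)
t=30: (idle)
t=31: (idle)

completion order = D, E, H, G, F, B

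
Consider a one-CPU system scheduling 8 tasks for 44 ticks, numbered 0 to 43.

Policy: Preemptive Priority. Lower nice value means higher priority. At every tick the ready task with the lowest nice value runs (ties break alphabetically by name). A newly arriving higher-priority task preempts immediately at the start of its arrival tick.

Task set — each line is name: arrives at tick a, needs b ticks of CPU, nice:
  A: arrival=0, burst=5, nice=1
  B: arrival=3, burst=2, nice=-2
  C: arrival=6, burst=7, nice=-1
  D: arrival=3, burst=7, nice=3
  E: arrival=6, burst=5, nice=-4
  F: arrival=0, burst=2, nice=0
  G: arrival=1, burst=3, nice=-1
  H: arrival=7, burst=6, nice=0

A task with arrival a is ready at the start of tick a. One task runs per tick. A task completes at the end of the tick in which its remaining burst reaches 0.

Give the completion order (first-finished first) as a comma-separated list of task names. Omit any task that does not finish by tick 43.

completion order = B, G, E, C, F, H, A, D

t=0: ready={A,F} → run F
t=1: ready={A,F,G} → run G
t=2: ready={A,F,G} → run G
t=3: ready={A,B,D,F,G} → run B
t=4: ready={A,B,D,F,G} → run B
t=5: ready={A,D,F,G} → run G
t=6: ready={A,C,D,E,F} → run E
t=7: ready={A,C,D,E,F,H} → run E
t=8: ready={A,C,D,E,F,H} → run E
t=9: ready={A,C,D,E,F,H} → run E
t=10: ready={A,C,D,E,F,H} → run E
t=11: ready={A,C,D,F,H} → run C
t=12: ready={A,C,D,F,H} → run C
t=13: ready={A,C,D,F,H} → run C
t=14: ready={A,C,D,F,H} → run C
t=15: ready={A,C,D,F,H} → run C
t=16: ready={A,C,D,F,H} → run C
t=17: ready={A,C,D,F,H} → run C
t=18: ready={A,D,F,H} → run F
t=19: ready={A,D,H} → run H
t=20: ready={A,D,H} → run H
t=21: ready={A,D,H} → run H
t=22: ready={A,D,H} → run H
t=23: ready={A,D,H} → run H
t=24: ready={A,D,H} → run H
t=25: ready={A,D} → run A
t=26: ready={A,D} → run A
t=27: ready={A,D} → run A
t=28: ready={A,D} → run A
t=29: ready={A,D} → run A
t=30: ready={D} → run D
t=31: ready={D} → run D
t=32: ready={D} → run D
t=33: ready={D} → run D
t=34: ready={D} → run D
t=35: ready={D} → run D
t=36: ready={D} → run D
t=37: (idle)
t=38: (idle)
t=39: (idle)
t=40: (idle)
t=41: (idle)
t=42: (idle)
t=43: (idle)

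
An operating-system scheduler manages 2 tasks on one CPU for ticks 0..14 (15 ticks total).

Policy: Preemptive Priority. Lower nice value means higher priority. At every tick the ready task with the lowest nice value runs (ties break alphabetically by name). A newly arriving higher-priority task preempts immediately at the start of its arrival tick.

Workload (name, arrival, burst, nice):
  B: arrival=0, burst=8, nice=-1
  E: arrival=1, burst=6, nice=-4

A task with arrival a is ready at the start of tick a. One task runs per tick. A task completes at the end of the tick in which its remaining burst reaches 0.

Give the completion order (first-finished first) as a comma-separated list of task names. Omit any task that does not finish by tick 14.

completion order = E, B

t=0: ready={B} → run B
t=1: ready={B,E} → run E
t=2: ready={B,E} → run E
t=3: ready={B,E} → run E
t=4: ready={B,E} → run E
t=5: ready={B,E} → run E
t=6: ready={B,E} → run E
t=7: ready={B} → run B
t=8: ready={B} → run B
t=9: ready={B} → run B
t=10: ready={B} → run B
t=11: ready={B} → run B
t=12: ready={B} → run B
t=13: ready={B} → run B
t=14: (idle)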